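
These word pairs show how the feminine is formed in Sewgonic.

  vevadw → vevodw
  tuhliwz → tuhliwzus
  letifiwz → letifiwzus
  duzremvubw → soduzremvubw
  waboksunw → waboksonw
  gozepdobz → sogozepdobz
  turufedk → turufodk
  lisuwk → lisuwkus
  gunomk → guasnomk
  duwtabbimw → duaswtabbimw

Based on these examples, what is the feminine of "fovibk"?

letifiwz and gozepdobz both end in -z yet inflect differently (letifiwzus, sogozepdobz), so the final letter is not what conditions the rule; the second-to-last letter is.
"fovibk" has second-to-last letter 'b'. The stems whose second-to-last letter is 'b' (gozepdobz → sogozepdobz, duzremvubw → soduzremvubw) add the prefix so-.
So fovibk → sofovibk.

sofovibk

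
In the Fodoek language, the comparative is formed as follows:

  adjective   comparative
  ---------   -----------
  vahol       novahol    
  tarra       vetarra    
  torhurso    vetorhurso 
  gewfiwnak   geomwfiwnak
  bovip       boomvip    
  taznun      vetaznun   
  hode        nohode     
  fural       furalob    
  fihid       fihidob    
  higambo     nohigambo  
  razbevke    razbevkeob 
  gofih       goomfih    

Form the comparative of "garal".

"garal" begins with g-. The stems beginning with g- (gofih → goomfih, gewfiwnak → geomwfiwnak) insert -om- after the first vowel.
The other patterns: stems beginning with t- add the prefix ve-; stems beginning with h- or v- add the prefix no-; stems beginning with f- or r- add -ob.
So garal → gaomral.

gaomral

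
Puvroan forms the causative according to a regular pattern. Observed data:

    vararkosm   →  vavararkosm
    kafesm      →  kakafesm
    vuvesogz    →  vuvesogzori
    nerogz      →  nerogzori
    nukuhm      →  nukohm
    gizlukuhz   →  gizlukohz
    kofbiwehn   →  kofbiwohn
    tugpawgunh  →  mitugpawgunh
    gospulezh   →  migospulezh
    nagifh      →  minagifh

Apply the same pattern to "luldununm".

miluldununm

vararkosm and nukuhm both end in -m yet inflect differently (vavararkosm, nukohm), so the final letter is not what conditions the rule; the second-to-last letter is.
"luldununm" has second-to-last letter 'n'. The one such stem in the data (tugpawgunh → mitugpawgunh) adds the prefix mi-, so the same rule applies.
The other patterns: stems whose second-to-last letter is 's' repeat the first consonant+vowel as a prefix; stems whose second-to-last letter is 'g' add -ori; stems whose second-to-last letter is 'h' change the last vowel to 'o'.
So luldununm → miluldununm.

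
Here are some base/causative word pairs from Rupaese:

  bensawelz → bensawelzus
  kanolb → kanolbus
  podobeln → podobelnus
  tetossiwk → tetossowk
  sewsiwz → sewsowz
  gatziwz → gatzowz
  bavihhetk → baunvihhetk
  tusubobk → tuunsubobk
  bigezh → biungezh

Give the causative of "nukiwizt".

nuunkiwizt

"nukiwizt" has second-to-last letter 'z'. The one such stem in the data (bigezh → biungezh) inserts -un- after the first vowel (as do bavihhetk, tusubobk), so the same rule applies.
The other patterns: stems whose second-to-last letter is 'l' add -us; stems whose second-to-last letter is 'w' change the last vowel to 'o'.
So nukiwizt → nuunkiwizt.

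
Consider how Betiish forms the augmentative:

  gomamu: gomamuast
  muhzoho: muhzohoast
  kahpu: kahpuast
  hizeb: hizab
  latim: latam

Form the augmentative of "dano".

latim and kahpu both have 2 vowels yet inflect differently (latam, kahpuast), so the number of vowels is not what conditions the rule; whether the stem ends in a vowel or a consonant is.
"dano" ends in a vowel. The stems ending in a vowel (gomamu → gomamuast, muhzoho → muhzohoast, kahpu → kahpuast) add -ast.
The other pattern: stems ending in a consonant change the last vowel to 'a'.
So dano → danoast.

danoast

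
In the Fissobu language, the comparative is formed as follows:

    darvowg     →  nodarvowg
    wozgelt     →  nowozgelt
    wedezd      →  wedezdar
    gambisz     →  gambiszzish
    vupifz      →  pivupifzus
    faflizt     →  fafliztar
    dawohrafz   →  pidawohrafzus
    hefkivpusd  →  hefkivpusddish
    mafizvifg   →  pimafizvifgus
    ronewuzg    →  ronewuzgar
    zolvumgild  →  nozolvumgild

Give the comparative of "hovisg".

hovisggish

dawohrafz and gambisz both end in -z yet inflect differently (pidawohrafzus, gambiszzish), so the final letter is not what conditions the rule; the second-to-last letter is.
"hovisg" has second-to-last letter 's'. The stems whose second-to-last letter is 's' (gambisz → gambiszzish, hefkivpusd → hefkivpusddish) double the final consonant and add -ish.
So hovisg → hovisggish.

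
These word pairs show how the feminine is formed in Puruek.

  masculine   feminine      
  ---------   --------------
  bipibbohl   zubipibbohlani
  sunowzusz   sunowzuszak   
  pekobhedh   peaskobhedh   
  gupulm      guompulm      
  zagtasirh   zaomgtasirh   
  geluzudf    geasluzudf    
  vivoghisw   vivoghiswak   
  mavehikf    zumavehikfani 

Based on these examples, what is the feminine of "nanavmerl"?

naomnavmerl

pekobhedh and zagtasirh both end in -h yet inflect differently (peaskobhedh, zaomgtasirh), so the final letter is not what conditions the rule; the second-to-last letter is.
"nanavmerl" has second-to-last letter 'r'. The one such stem in the data (zagtasirh → zaomgtasirh) inserts -om- after the first vowel (as does gupulm), so the same rule applies.
So nanavmerl → naomnavmerl.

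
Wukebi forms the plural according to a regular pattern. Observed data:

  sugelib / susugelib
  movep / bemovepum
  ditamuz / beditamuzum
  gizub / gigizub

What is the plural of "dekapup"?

gizub and ditamuz both have last vowel 'u' yet inflect differently (gigizub, beditamuzum), so the last vowel is not what conditions the rule; the final letter is.
"dekapup" ends in -p. The one such stem in the data (movep → bemovepum) adds be- … -um around the stem, so the same rule applies.
The other pattern: stems ending in -b repeat the first consonant+vowel as a prefix.
So dekapup → bedekapupum.

bedekapupum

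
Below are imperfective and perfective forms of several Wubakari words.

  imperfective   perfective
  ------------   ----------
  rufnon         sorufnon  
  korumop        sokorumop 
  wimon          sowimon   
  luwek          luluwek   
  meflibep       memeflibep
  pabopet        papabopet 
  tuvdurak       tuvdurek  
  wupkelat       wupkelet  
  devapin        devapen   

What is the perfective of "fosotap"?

"fosotap" has last vowel 'a'. The stems whose last vowel is 'a' (tuvdurak → tuvdurek, wupkelat → wupkelet) change the last vowel to 'e'.
So fosotap → fosotep.

fosotep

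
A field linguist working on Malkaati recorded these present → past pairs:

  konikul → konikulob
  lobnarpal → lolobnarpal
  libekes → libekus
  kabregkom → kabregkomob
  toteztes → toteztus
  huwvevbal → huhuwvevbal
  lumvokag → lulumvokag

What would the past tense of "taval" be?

tataval

lobnarpal and konikul both end in -l yet inflect differently (lolobnarpal, konikulob), so the final letter is not what conditions the rule; the last vowel is.
"taval" has last vowel 'a'. The stems whose last vowel is 'a' (lobnarpal → lolobnarpal, huwvevbal → huhuwvevbal, lumvokag → lulumvokag) repeat the first consonant+vowel as a prefix.
So taval → tataval.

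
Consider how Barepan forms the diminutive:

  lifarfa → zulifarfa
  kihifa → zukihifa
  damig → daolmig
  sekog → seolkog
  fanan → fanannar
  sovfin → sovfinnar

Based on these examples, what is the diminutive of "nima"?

lifarfa and fanan both have last vowel 'a' yet inflect differently (zulifarfa, fanannar), so the last vowel is not what conditions the rule; the final letter is.
"nima" ends in -a. The stems ending in -a (lifarfa → zulifarfa, kihifa → zukihifa) add the prefix zu-.
The other patterns: stems ending in -g insert -ol- after the first vowel; stems ending in -n double the final consonant and add -ar.
So nima → zunima.

zunima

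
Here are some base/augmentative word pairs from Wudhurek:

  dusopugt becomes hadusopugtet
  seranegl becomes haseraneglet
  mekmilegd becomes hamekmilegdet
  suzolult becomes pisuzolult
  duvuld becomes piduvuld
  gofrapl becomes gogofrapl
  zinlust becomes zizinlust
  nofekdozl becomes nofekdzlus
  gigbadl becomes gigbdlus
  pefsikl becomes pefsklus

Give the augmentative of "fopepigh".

hafopepighet

dusopugt and suzolult both end in -t yet inflect differently (hadusopugtet, pisuzolult), so the final letter is not what conditions the rule; the second-to-last letter is.
"fopepigh" has second-to-last letter 'g'. The stems whose second-to-last letter is 'g' (dusopugt → hadusopugtet, seranegl → haseraneglet, mekmilegd → hamekmilegdet) add ha- … -et around the stem.
So fopepigh → hafopepighet.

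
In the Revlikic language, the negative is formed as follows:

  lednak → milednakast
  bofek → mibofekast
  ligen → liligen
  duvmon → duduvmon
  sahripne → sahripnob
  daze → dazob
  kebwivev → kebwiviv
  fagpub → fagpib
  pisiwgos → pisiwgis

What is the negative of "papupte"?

papuptob

bofek and ligen both have last vowel 'e' yet inflect differently (mibofekast, liligen), so the last vowel is not what conditions the rule; the final letter is.
"papupte" ends in -e. The stems ending in -e (sahripne → sahripnob, daze → dazob) drop the final letter and add -ob.
So papupte → papuptob.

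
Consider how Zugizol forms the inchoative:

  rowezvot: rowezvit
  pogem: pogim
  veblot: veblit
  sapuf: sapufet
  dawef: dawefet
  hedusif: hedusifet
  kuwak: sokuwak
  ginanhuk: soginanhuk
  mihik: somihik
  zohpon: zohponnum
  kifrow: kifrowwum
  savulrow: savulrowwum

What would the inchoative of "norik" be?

pogem and dawef both have last vowel 'e' yet inflect differently (pogim, dawefet), so the last vowel is not what conditions the rule; the final letter is.
"norik" ends in -k. The stems ending in -k (kuwak → sokuwak, ginanhuk → soginanhuk, mihik → somihik) add the prefix so-.
So norik → sonorik.

sonorik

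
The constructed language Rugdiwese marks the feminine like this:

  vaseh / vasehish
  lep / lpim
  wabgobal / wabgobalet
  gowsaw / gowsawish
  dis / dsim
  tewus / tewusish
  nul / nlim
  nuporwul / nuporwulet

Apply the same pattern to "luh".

lhim

dis and tewus both end in -s yet inflect differently (dsim, tewusish), so the final letter is not what conditions the rule; the number of vowels is.
"luh" has 1 vowel. The stems with 1 vowel (nul → nlim, lep → lpim, dis → dsim) delete the last vowel and add -im.
So luh → lhim.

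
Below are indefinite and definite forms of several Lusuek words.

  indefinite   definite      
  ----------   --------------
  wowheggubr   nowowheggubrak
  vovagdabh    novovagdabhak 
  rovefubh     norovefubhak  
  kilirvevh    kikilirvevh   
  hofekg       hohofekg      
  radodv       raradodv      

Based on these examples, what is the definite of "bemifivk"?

bebemifivk

vovagdabh and kilirvevh both end in -h yet inflect differently (novovagdabhak, kikilirvevh), so the final letter is not what conditions the rule; the second-to-last letter is.
"bemifivk" has second-to-last letter 'v'. The one such stem in the data (kilirvevh → kikilirvevh) repeats the first consonant+vowel as a prefix (as do hofekg, radodv), so the same rule applies.
The other pattern: stems whose second-to-last letter is 'b' add no- … -ak around the stem.
So bemifivk → bebemifivk.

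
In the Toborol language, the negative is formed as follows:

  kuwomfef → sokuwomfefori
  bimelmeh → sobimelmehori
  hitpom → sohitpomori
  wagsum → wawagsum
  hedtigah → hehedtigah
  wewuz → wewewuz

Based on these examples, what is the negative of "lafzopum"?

"lafzopum" has last vowel 'u'. The stems whose last vowel is 'u' (wagsum → wawagsum, wewuz → wewewuz) repeat the first consonant+vowel as a prefix.
The other pattern: stems whose last vowel is 'e' or 'o' add so- … -ori around the stem.
So lafzopum → lalafzopum.

lalafzopum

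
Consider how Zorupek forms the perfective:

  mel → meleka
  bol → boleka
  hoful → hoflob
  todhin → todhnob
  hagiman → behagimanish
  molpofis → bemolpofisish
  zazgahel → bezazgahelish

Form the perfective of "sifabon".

mel and hoful both end in -l yet inflect differently (meleka, hoflob), so the final letter is not what conditions the rule; the number of vowels is.
"sifabon" has 3 vowels. The stems with 3 vowels (hagiman → behagimanish, molpofis → bemolpofisish, zazgahel → bezazgahelish) add be- … -ish around the stem.
So sifabon → besifabonish.

besifabonish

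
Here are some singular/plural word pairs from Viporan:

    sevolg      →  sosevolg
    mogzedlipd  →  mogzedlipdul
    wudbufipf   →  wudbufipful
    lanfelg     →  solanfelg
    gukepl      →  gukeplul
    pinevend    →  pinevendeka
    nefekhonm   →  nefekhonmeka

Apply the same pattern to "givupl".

mogzedlipd and pinevend both end in -d yet inflect differently (mogzedlipdul, pinevendeka), so the final letter is not what conditions the rule; the second-to-last letter is.
"givupl" has second-to-last letter 'p'. The stems whose second-to-last letter is 'p' (wudbufipf → wudbufipful, mogzedlipd → mogzedlipdul, gukepl → gukeplul) add -ul.
So givupl → givuplul.

givuplul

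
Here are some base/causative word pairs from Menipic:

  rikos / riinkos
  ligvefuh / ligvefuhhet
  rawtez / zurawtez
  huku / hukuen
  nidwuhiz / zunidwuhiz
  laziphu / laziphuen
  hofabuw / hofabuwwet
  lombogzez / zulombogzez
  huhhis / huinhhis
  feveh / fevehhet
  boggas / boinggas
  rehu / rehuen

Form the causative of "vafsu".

vafsuen

nidwuhiz and huhhis both have last vowel 'i' yet inflect differently (zunidwuhiz, huinhhis), so the last vowel is not what conditions the rule; the final letter is.
"vafsu" ends in -u. The stems ending in -u (huku → hukuen, laziphu → laziphuen, rehu → rehuen) add -en.
The other patterns: stems ending in -z add the prefix zu-; stems ending in -s insert -in- after the first vowel; stems ending in -h or -w double the final consonant and add -et.
So vafsu → vafsuen.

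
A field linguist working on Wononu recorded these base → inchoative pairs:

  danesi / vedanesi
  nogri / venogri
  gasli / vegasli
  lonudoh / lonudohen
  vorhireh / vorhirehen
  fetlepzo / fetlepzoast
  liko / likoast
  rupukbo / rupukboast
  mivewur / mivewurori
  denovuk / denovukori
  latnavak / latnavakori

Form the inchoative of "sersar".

lonudoh and fetlepzo both have last vowel 'o' yet inflect differently (lonudohen, fetlepzoast), so the last vowel is not what conditions the rule; the final letter is.
"sersar" ends in -r. The one such stem in the data (mivewur → mivewurori) adds -ori, so the same rule applies.
So sersar → sersarori.

sersarori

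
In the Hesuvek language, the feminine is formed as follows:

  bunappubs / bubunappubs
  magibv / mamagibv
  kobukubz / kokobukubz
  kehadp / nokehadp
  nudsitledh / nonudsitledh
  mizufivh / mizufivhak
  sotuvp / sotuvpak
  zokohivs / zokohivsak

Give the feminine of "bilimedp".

nudsitledh and mizufivh both end in -h yet inflect differently (nonudsitledh, mizufivhak), so the final letter is not what conditions the rule; the second-to-last letter is.
"bilimedp" has second-to-last letter 'd'. The stems whose second-to-last letter is 'd' (kehadp → nokehadp, nudsitledh → nonudsitledh) add the prefix no-.
So bilimedp → nobilimedp.

nobilimedp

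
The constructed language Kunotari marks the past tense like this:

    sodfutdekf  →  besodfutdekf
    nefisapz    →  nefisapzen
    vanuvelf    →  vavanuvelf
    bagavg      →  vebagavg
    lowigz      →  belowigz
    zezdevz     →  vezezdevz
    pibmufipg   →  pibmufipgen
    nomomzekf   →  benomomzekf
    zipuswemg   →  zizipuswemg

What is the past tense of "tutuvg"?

vetutuvg

vanuvelf and sodfutdekf both end in -f yet inflect differently (vavanuvelf, besodfutdekf), so the final letter is not what conditions the rule; the second-to-last letter is.
"tutuvg" has second-to-last letter 'v'. The stems whose second-to-last letter is 'v' (zezdevz → vezezdevz, bagavg → vebagavg) add the prefix ve-.
The other patterns: stems whose second-to-last letter is 'l' or 'm' repeat the first consonant+vowel as a prefix; stems whose second-to-last letter is 'g' or 'k' add the prefix be-; stems whose second-to-last letter is 'p' add -en.
So tutuvg → vetutuvg.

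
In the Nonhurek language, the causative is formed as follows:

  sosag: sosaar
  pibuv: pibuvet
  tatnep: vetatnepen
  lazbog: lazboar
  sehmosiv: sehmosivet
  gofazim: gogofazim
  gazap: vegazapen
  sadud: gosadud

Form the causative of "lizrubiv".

"lizrubiv" ends in -v. The stems ending in -v (pibuv → pibuvet, sehmosiv → sehmosivet) add -et.
The other patterns: stems ending in -p add ve- … -en around the stem; stems ending in -g drop the final letter and add -ar; stems ending in -d or -m add the prefix go-.
So lizrubiv → lizrubivet.

lizrubivet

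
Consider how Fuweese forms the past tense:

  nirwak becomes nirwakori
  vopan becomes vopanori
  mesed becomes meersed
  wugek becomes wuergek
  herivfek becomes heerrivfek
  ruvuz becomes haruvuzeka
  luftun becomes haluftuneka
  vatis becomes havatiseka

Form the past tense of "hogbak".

hogbakori

nirwak and wugek both end in -k yet inflect differently (nirwakori, wuergek), so the final letter is not what conditions the rule; the last vowel is.
"hogbak" has last vowel 'a'. The stems whose last vowel is 'a' (nirwak → nirwakori, vopan → vopanori) add -ori.
The other patterns: stems whose last vowel is 'e' insert -er- after the first vowel; stems whose last vowel is 'i' or 'u' add ha- … -eka around the stem.
So hogbak → hogbakori.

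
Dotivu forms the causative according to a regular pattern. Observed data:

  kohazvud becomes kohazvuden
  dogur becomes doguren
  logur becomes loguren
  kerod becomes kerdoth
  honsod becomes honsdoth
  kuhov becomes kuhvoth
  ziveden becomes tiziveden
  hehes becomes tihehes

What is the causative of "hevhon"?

hevhnoth

kohazvud and kerod both end in -d yet inflect differently (kohazvuden, kerdoth), so the final letter is not what conditions the rule; the last vowel is.
"hevhon" has last vowel 'o'. The stems whose last vowel is 'o' (kerod → kerdoth, honsod → honsdoth, kuhov → kuhvoth) delete the last vowel and add -oth.
So hevhon → hevhnoth.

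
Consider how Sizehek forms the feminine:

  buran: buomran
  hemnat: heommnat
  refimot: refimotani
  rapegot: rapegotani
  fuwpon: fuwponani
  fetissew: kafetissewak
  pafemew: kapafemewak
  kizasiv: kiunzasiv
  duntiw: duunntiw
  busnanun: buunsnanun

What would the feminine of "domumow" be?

"domumow" has last vowel 'o'. The stems whose last vowel is 'o' (refimot → refimotani, rapegot → rapegotani, fuwpon → fuwponani) add -ani.
The other patterns: stems whose last vowel is 'a' insert -om- after the first vowel; stems whose last vowel is 'e' add ka- … -ak around the stem; stems whose last vowel is 'i' or 'u' insert -un- after the first vowel.
So domumow → domumowani.

domumowani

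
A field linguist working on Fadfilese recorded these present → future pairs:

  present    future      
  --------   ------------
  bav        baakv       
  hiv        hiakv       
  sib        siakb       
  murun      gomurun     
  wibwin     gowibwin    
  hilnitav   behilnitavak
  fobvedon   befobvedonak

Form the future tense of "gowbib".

bav and hilnitav both end in -v yet inflect differently (baakv, behilnitavak), so the final letter is not what conditions the rule; the number of vowels is.
"gowbib" has 2 vowels. The stems with 2 vowels (murun → gomurun, wibwin → gowibwin) add the prefix go-.
The other patterns: stems with 1 vowel insert -ak- after the first vowel; stems with 3 vowels add be- … -ak around the stem.
So gowbib → gogowbib.

gogowbib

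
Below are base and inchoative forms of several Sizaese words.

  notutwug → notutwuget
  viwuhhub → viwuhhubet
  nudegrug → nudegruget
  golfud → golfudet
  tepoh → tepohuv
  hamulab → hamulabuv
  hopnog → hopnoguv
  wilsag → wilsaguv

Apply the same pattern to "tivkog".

viwuhhub and hamulab both end in -b yet inflect differently (viwuhhubet, hamulabuv), so the final letter is not what conditions the rule; the last vowel is.
"tivkog" has last vowel 'o'. The stems whose last vowel is 'o' (tepoh → tepohuv, hopnog → hopnoguv) add -uv.
So tivkog → tivkoguv.

tivkoguv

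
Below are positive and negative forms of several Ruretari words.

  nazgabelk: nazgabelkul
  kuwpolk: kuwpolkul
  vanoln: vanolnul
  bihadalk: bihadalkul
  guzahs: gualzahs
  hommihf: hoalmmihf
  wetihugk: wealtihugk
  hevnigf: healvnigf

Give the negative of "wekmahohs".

nazgabelk and wetihugk both end in -k yet inflect differently (nazgabelkul, wealtihugk), so the final letter is not what conditions the rule; the second-to-last letter is.
"wekmahohs" has second-to-last letter 'h'. The stems whose second-to-last letter is 'h' (guzahs → gualzahs, hommihf → hoalmmihf) insert -al- after the first vowel.
So wekmahohs → wealkmahohs.

wealkmahohs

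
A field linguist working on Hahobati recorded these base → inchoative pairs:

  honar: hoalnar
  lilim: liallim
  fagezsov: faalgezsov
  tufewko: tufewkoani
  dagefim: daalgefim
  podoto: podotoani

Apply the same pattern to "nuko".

fagezsov and podoto both have last vowel 'o' yet inflect differently (faalgezsov, podotoani), so the last vowel is not what conditions the rule; whether the stem ends in a vowel or a consonant is.
"nuko" ends in a vowel. The stems ending in a vowel (podoto → podotoani, tufewko → tufewkoani) add -ani.
So nuko → nukoani.

nukoani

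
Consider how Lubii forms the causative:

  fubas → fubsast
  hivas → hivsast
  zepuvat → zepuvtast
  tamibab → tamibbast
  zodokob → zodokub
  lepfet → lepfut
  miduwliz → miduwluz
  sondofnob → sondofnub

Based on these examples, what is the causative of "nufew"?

nufuw

tamibab and zodokob both end in -b yet inflect differently (tamibbast, zodokub), so the final letter is not what conditions the rule; the last vowel is.
"nufew" has last vowel 'e'. The one such stem in the data (lepfet → lepfut) changes the last vowel to 'u' (as do zodokob, miduwliz), so the same rule applies.
So nufew → nufuw.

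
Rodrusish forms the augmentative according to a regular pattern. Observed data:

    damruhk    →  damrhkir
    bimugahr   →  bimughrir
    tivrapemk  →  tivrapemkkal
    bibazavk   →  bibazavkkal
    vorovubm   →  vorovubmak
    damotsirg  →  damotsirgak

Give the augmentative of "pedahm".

pedhmir

damruhk and tivrapemk both end in -k yet inflect differently (damrhkir, tivrapemkkal), so the final letter is not what conditions the rule; the second-to-last letter is.
"pedahm" has second-to-last letter 'h'. The stems whose second-to-last letter is 'h' (damruhk → damrhkir, bimugahr → bimughrir) delete the last vowel and add -ir.
So pedahm → pedhmir.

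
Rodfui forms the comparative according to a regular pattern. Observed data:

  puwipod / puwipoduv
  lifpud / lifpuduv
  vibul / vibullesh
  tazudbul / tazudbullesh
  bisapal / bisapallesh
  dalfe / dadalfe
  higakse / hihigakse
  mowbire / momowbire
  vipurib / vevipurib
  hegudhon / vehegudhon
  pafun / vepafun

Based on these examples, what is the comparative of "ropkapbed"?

lifpud and vibul both have last vowel 'u' yet inflect differently (lifpuduv, vibullesh), so the last vowel is not what conditions the rule; the final letter is.
"ropkapbed" ends in -d. The stems ending in -d (puwipod → puwipoduv, lifpud → lifpuduv) add -uv.
So ropkapbed → ropkapbeduv.

ropkapbeduv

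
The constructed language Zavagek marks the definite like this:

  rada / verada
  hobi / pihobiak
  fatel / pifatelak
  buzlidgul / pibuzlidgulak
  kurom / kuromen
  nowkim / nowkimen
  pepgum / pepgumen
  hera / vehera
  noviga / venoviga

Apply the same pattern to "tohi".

pitohiak

nowkim and hobi both have last vowel 'i' yet inflect differently (nowkimen, pihobiak), so the last vowel is not what conditions the rule; the final letter is.
"tohi" ends in -i. The one such stem in the data (hobi → pihobiak) adds pi- … -ak around the stem, so the same rule applies.
So tohi → pitohiak.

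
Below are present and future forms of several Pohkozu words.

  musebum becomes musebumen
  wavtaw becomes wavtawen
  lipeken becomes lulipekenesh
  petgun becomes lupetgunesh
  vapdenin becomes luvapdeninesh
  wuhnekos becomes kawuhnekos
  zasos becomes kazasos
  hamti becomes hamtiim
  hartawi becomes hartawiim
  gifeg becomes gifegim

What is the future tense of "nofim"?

nofimen

"nofim" ends in -m. The one such stem in the data (musebum → musebumen) adds -en, so the same rule applies.
The other patterns: stems ending in -n add lu- … -esh around the stem; stems ending in -s add the prefix ka-; stems ending in -g or -i add -im.
So nofim → nofimen.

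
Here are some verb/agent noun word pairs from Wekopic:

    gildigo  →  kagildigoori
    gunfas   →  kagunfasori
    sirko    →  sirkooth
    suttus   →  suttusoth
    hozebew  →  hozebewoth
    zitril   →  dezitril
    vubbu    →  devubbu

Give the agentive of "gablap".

kagablapori

gildigo and sirko both end in -o yet inflect differently (kagildigoori, sirkooth), so the final letter is not what conditions the rule; the first letter is.
"gablap" begins with g-. The stems beginning with g- (gildigo → kagildigoori, gunfas → kagunfasori) add ka- … -ori around the stem.
So gablap → kagablapori.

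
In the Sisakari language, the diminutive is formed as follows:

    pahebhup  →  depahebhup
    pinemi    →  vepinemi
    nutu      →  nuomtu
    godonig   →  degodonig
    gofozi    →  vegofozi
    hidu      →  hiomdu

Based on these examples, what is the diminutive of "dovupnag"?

dedovupnag

"dovupnag" ends in -g. The one such stem in the data (godonig → degodonig) adds the prefix de-, so the same rule applies.
The other patterns: stems ending in -u insert -om- after the first vowel; stems ending in -i add the prefix ve-.
So dovupnag → dedovupnag.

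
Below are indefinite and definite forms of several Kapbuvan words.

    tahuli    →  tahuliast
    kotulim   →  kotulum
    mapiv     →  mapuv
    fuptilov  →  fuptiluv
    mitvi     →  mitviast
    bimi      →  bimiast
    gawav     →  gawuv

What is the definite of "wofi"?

wofiast

"wofi" ends in -i. The stems ending in -i (bimi → bimiast, tahuli → tahuliast, mitvi → mitviast) add -ast.
The other pattern: stems ending in -m or -v change the last vowel to 'u'.
So wofi → wofiast.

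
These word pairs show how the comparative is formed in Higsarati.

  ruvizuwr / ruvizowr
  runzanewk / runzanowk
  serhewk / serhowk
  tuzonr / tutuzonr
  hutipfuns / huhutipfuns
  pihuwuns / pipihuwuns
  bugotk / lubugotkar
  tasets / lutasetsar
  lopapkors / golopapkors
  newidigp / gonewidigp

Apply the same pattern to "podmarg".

gopodmarg

ruvizuwr and tuzonr both end in -r yet inflect differently (ruvizowr, tutuzonr), so the final letter is not what conditions the rule; the second-to-last letter is.
"podmarg" has second-to-last letter 'r'. The one such stem in the data (lopapkors → golopapkors) adds the prefix go-, so the same rule applies.
The other patterns: stems whose second-to-last letter is 'w' change the last vowel to 'o'; stems whose second-to-last letter is 'n' repeat the first consonant+vowel as a prefix; stems whose second-to-last letter is 't' add lu- … -ar around the stem.
So podmarg → gopodmarg.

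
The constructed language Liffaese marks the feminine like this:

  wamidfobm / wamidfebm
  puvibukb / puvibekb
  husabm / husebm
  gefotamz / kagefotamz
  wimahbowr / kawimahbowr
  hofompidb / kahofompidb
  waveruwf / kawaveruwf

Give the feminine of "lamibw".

lamebw

puvibukb and hofompidb both end in -b yet inflect differently (puvibekb, kahofompidb), so the final letter is not what conditions the rule; the second-to-last letter is.
"lamibw" has second-to-last letter 'b'. The stems whose second-to-last letter is 'b' (wamidfobm → wamidfebm, husabm → husebm) change the last vowel to 'e'.
The other pattern: stems whose second-to-last letter is 'd', 'm' or 'w' add the prefix ka-.
So lamibw → lamebw.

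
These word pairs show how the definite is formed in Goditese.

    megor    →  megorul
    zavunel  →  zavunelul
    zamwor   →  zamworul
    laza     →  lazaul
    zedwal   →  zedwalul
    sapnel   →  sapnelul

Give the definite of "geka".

gekaul

Every pair shown (megor → megorul, zavunel → zavunelul, zamwor → zamworul, …) follows the same rule: add -ul.
So geka → gekaul.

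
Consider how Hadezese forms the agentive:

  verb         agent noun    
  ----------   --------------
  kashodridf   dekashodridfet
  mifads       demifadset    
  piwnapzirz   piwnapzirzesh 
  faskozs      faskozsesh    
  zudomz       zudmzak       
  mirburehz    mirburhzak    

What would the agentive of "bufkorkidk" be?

mifads and faskozs both end in -s yet inflect differently (demifadset, faskozsesh), so the final letter is not what conditions the rule; the second-to-last letter is.
"bufkorkidk" has second-to-last letter 'd'. The stems whose second-to-last letter is 'd' (kashodridf → dekashodridfet, mifads → demifadset) add de- … -et around the stem.
The other patterns: stems whose second-to-last letter is 'r' or 'z' add -esh; stems whose second-to-last letter is 'h' or 'm' delete the last vowel and add -ak.
So bufkorkidk → debufkorkidket.

debufkorkidket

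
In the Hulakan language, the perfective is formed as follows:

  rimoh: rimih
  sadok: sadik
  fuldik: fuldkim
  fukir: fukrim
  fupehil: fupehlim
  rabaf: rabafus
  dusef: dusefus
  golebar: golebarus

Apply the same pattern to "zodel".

sadok and fuldik both end in -k yet inflect differently (sadik, fuldkim), so the final letter is not what conditions the rule; the last vowel is.
"zodel" has last vowel 'e'. The one such stem in the data (dusef → dusefus) adds -us, so the same rule applies.
The other patterns: stems whose last vowel is 'o' change the last vowel to 'i'; stems whose last vowel is 'i' delete the last vowel and add -im.
So zodel → zodelus.

zodelus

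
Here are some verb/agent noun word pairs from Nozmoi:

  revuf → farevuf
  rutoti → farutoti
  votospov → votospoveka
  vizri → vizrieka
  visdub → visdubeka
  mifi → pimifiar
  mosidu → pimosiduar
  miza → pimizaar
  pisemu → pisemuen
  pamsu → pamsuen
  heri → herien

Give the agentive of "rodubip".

farodubip

"rodubip" begins with r-. The stems beginning with r- (revuf → farevuf, rutoti → farutoti) add the prefix fa-.
The other patterns: stems beginning with v- add -eka; stems beginning with m- add pi- … -ar around the stem; stems beginning with h- or p- add -en.
So rodubip → farodubip.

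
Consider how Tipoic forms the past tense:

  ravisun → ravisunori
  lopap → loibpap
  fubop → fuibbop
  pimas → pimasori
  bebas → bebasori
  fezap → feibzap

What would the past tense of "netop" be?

neibtop

fezap and bebas both have last vowel 'a' yet inflect differently (feibzap, bebasori), so the last vowel is not what conditions the rule; the final letter is.
"netop" ends in -p. The stems ending in -p (fubop → fuibbop, fezap → feibzap, lopap → loibpap) insert -ib- after the first vowel.
So netop → neibtop.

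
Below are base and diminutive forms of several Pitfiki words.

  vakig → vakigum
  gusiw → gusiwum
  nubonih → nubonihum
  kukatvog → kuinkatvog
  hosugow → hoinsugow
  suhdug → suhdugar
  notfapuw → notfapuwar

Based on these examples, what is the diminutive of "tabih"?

vakig and kukatvog both end in -g yet inflect differently (vakigum, kuinkatvog), so the final letter is not what conditions the rule; the last vowel is.
"tabih" has last vowel 'i'. The stems whose last vowel is 'i' (vakig → vakigum, gusiw → gusiwum, nubonih → nubonihum) add -um.
So tabih → tabihum.

tabihum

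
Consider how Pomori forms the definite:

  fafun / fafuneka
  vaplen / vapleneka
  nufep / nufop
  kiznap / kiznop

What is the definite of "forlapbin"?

vaplen and nufep both have last vowel 'e' yet inflect differently (vapleneka, nufop), so the last vowel is not what conditions the rule; the final letter is.
"forlapbin" ends in -n. The stems ending in -n (fafun → fafuneka, vaplen → vapleneka) add -eka.
The other pattern: stems ending in -p change the last vowel to 'o'.
So forlapbin → forlapbineka.

forlapbineka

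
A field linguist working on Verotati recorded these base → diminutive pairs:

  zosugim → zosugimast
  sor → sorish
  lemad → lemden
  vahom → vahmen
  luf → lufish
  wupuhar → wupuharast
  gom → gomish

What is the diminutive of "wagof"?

wagfen

gom and vahom both end in -m yet inflect differently (gomish, vahmen), so the final letter is not what conditions the rule; the number of vowels is.
"wagof" has 2 vowels. The stems with 2 vowels (vahom → vahmen, lemad → lemden) delete the last vowel and add -en.
The other patterns: stems with 1 vowel add -ish; stems with 3 vowels add -ast.
So wagof → wagfen.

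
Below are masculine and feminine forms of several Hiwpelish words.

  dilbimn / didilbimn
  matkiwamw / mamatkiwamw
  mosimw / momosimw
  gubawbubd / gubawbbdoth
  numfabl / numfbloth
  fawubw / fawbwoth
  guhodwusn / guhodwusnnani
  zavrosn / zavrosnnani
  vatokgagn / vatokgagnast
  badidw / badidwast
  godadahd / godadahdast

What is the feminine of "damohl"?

damohlast

matkiwamw and fawubw both end in -w yet inflect differently (mamatkiwamw, fawbwoth), so the final letter is not what conditions the rule; the second-to-last letter is.
"damohl" has second-to-last letter 'h'. The one such stem in the data (godadahd → godadahdast) adds -ast, so the same rule applies.
So damohl → damohlast.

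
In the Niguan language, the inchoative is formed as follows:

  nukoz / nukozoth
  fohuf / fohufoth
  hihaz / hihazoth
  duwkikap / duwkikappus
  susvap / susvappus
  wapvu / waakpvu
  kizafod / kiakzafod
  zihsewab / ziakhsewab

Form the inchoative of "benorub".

beaknorub

hihaz and duwkikap both have last vowel 'a' yet inflect differently (hihazoth, duwkikappus), so the last vowel is not what conditions the rule; the final letter is.
"benorub" ends in -b. The one such stem in the data (zihsewab → ziakhsewab) inserts -ak- after the first vowel (as do wapvu, kizafod), so the same rule applies.
So benorub → beaknorub.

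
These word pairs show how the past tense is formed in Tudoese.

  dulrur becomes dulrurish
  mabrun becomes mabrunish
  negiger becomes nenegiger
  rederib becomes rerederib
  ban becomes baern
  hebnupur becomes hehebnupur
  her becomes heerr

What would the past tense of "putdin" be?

her and dulrur both end in -r yet inflect differently (heerr, dulrurish), so the final letter is not what conditions the rule; the number of vowels is.
"putdin" has 2 vowels. The stems with 2 vowels (dulrur → dulrurish, mabrun → mabrunish) add -ish.
The other patterns: stems with 1 vowel insert -er- after the first vowel; stems with 3 vowels repeat the first consonant+vowel as a prefix.
So putdin → putdinish.

putdinish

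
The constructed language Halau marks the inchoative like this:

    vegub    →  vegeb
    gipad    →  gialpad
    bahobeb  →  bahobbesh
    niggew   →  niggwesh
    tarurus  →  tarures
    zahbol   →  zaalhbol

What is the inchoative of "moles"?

molsesh

bahobeb and vegub both end in -b yet inflect differently (bahobbesh, vegeb), so the final letter is not what conditions the rule; the last vowel is.
"moles" has last vowel 'e'. The stems whose last vowel is 'e' (niggew → niggwesh, bahobeb → bahobbesh) delete the last vowel and add -esh.
So moles → molsesh.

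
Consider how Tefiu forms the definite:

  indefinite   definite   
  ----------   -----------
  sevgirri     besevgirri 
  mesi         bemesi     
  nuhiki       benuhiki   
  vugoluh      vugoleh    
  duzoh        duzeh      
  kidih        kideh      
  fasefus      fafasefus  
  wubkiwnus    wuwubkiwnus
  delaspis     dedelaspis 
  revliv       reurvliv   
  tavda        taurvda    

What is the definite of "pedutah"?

sevgirri and kidih both have last vowel 'i' yet inflect differently (besevgirri, kideh), so the last vowel is not what conditions the rule; the final letter is.
"pedutah" ends in -h. The stems ending in -h (vugoluh → vugoleh, duzoh → duzeh, kidih → kideh) change the last vowel to 'e'.
The other patterns: stems ending in -i add the prefix be-; stems ending in -s repeat the first consonant+vowel as a prefix; stems ending in -a or -v insert -ur- after the first vowel.
So pedutah → peduteh.

peduteh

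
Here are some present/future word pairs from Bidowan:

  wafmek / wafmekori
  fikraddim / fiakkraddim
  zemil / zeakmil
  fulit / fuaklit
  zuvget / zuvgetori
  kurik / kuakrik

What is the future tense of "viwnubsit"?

"viwnubsit" has last vowel 'i'. The stems whose last vowel is 'i' (fulit → fuaklit, kurik → kuakrik, fikraddim → fiakkraddim) insert -ak- after the first vowel.
So viwnubsit → viakwnubsit.

viakwnubsit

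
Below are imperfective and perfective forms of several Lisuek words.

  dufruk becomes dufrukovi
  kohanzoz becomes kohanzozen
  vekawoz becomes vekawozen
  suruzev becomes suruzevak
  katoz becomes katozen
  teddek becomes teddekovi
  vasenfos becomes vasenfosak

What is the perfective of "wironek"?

teddek and suruzev both have last vowel 'e' yet inflect differently (teddekovi, suruzevak), so the last vowel is not what conditions the rule; the final letter is.
"wironek" ends in -k. The stems ending in -k (teddek → teddekovi, dufruk → dufrukovi) add -ovi.
So wironek → wironekovi.

wironekovi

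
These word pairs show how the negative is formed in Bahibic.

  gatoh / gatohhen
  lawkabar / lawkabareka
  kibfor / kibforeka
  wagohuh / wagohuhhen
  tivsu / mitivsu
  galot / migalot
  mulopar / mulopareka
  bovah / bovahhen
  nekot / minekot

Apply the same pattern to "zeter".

zetereka

bovah and mulopar both have last vowel 'a' yet inflect differently (bovahhen, mulopareka), so the last vowel is not what conditions the rule; the final letter is.
"zeter" ends in -r. The stems ending in -r (mulopar → mulopareka, kibfor → kibforeka, lawkabar → lawkabareka) add -eka.
The other patterns: stems ending in -h double the final consonant and add -en; stems ending in -t or -u add the prefix mi-.
So zeter → zetereka.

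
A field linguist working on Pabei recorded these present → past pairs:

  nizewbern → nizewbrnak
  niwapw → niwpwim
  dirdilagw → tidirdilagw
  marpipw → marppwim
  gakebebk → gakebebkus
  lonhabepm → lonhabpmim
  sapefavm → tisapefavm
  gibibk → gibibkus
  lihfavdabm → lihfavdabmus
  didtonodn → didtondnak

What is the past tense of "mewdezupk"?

mewdezpkim

dirdilagw and niwapw both end in -w yet inflect differently (tidirdilagw, niwpwim), so the final letter is not what conditions the rule; the second-to-last letter is.
"mewdezupk" has second-to-last letter 'p'. The stems whose second-to-last letter is 'p' (niwapw → niwpwim, lonhabepm → lonhabpmim, marpipw → marppwim) delete the last vowel and add -im.
So mewdezupk → mewdezpkim.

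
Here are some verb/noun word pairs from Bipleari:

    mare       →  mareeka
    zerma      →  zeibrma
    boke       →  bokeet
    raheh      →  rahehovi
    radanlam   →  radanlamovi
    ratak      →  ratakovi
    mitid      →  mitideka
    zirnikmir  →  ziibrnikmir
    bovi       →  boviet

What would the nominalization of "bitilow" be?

bitilowet

mare and boke both end in -e yet inflect differently (mareeka, bokeet), so the final letter is not what conditions the rule; the first letter is.
"bitilow" begins with b-. The stems beginning with b- (bovi → boviet, boke → bokeet) add -et.
So bitilow → bitilowet.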